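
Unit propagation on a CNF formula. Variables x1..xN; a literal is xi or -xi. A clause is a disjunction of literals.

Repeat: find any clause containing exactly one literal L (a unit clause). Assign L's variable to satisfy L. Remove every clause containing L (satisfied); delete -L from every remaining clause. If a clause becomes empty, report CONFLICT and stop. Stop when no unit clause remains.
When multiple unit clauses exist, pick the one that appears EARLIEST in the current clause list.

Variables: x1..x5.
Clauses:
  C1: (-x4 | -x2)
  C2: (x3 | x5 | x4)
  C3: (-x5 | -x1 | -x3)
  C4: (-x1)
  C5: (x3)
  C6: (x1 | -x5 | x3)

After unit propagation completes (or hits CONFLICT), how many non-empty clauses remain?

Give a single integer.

unit clause [-1] forces x1=F; simplify:
  drop 1 from [1, -5, 3] -> [-5, 3]
  satisfied 2 clause(s); 4 remain; assigned so far: [1]
unit clause [3] forces x3=T; simplify:
  satisfied 3 clause(s); 1 remain; assigned so far: [1, 3]

Answer: 1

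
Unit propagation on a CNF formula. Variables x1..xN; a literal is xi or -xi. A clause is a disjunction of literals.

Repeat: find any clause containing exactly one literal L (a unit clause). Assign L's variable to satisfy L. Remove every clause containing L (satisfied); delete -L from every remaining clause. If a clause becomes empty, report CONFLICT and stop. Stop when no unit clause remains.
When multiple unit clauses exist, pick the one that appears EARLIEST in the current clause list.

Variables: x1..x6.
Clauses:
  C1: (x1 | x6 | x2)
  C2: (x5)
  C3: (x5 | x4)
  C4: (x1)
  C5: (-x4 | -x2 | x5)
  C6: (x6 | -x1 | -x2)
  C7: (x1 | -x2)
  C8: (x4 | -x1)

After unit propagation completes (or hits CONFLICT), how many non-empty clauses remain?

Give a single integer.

Answer: 1

Derivation:
unit clause [5] forces x5=T; simplify:
  satisfied 3 clause(s); 5 remain; assigned so far: [5]
unit clause [1] forces x1=T; simplify:
  drop -1 from [6, -1, -2] -> [6, -2]
  drop -1 from [4, -1] -> [4]
  satisfied 3 clause(s); 2 remain; assigned so far: [1, 5]
unit clause [4] forces x4=T; simplify:
  satisfied 1 clause(s); 1 remain; assigned so far: [1, 4, 5]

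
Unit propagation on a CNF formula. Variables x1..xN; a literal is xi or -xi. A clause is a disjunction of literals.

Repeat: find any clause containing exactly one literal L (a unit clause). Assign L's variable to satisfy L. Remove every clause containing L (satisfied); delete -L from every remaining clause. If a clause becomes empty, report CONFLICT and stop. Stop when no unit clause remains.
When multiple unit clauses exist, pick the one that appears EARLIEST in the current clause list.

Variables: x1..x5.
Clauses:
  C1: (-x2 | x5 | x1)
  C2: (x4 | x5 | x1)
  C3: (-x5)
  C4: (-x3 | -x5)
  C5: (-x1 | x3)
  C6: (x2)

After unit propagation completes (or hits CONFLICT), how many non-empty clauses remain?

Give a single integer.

unit clause [-5] forces x5=F; simplify:
  drop 5 from [-2, 5, 1] -> [-2, 1]
  drop 5 from [4, 5, 1] -> [4, 1]
  satisfied 2 clause(s); 4 remain; assigned so far: [5]
unit clause [2] forces x2=T; simplify:
  drop -2 from [-2, 1] -> [1]
  satisfied 1 clause(s); 3 remain; assigned so far: [2, 5]
unit clause [1] forces x1=T; simplify:
  drop -1 from [-1, 3] -> [3]
  satisfied 2 clause(s); 1 remain; assigned so far: [1, 2, 5]
unit clause [3] forces x3=T; simplify:
  satisfied 1 clause(s); 0 remain; assigned so far: [1, 2, 3, 5]

Answer: 0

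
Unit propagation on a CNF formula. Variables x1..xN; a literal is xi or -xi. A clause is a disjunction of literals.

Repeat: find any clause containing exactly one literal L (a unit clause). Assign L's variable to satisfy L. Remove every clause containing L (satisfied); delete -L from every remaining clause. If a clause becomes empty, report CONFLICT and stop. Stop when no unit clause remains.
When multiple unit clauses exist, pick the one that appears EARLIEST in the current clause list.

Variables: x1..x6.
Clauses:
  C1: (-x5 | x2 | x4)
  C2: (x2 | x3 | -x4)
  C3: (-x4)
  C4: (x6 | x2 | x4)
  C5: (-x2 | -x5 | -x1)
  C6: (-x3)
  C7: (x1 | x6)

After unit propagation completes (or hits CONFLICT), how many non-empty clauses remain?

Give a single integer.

unit clause [-4] forces x4=F; simplify:
  drop 4 from [-5, 2, 4] -> [-5, 2]
  drop 4 from [6, 2, 4] -> [6, 2]
  satisfied 2 clause(s); 5 remain; assigned so far: [4]
unit clause [-3] forces x3=F; simplify:
  satisfied 1 clause(s); 4 remain; assigned so far: [3, 4]

Answer: 4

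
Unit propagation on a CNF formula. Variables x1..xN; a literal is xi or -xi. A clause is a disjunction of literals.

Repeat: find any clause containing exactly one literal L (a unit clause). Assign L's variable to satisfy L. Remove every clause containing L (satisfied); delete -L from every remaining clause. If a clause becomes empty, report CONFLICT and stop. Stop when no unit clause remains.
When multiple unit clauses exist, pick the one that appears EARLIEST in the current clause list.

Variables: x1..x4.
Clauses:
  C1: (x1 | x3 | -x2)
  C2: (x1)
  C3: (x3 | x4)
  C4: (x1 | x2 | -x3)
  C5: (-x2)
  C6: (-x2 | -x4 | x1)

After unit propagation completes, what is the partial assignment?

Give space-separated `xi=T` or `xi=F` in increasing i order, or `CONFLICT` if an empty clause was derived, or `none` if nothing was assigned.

unit clause [1] forces x1=T; simplify:
  satisfied 4 clause(s); 2 remain; assigned so far: [1]
unit clause [-2] forces x2=F; simplify:
  satisfied 1 clause(s); 1 remain; assigned so far: [1, 2]

Answer: x1=T x2=F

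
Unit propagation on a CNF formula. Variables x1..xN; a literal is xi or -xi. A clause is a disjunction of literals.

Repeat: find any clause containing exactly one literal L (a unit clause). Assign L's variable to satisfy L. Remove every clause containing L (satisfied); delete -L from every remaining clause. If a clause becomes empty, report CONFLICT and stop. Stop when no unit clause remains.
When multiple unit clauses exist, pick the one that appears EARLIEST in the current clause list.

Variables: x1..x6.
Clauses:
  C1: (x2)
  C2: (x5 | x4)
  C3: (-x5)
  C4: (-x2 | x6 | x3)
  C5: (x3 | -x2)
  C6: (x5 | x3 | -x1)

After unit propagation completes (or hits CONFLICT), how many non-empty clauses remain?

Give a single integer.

unit clause [2] forces x2=T; simplify:
  drop -2 from [-2, 6, 3] -> [6, 3]
  drop -2 from [3, -2] -> [3]
  satisfied 1 clause(s); 5 remain; assigned so far: [2]
unit clause [-5] forces x5=F; simplify:
  drop 5 from [5, 4] -> [4]
  drop 5 from [5, 3, -1] -> [3, -1]
  satisfied 1 clause(s); 4 remain; assigned so far: [2, 5]
unit clause [4] forces x4=T; simplify:
  satisfied 1 clause(s); 3 remain; assigned so far: [2, 4, 5]
unit clause [3] forces x3=T; simplify:
  satisfied 3 clause(s); 0 remain; assigned so far: [2, 3, 4, 5]

Answer: 0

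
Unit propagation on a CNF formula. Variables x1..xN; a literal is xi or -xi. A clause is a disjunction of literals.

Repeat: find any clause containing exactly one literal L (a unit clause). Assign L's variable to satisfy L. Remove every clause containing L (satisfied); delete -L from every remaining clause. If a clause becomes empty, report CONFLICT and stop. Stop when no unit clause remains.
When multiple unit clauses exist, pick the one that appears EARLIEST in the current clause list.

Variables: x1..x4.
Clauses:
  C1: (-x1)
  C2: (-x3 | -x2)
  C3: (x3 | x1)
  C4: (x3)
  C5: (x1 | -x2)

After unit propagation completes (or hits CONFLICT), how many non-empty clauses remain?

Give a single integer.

unit clause [-1] forces x1=F; simplify:
  drop 1 from [3, 1] -> [3]
  drop 1 from [1, -2] -> [-2]
  satisfied 1 clause(s); 4 remain; assigned so far: [1]
unit clause [3] forces x3=T; simplify:
  drop -3 from [-3, -2] -> [-2]
  satisfied 2 clause(s); 2 remain; assigned so far: [1, 3]
unit clause [-2] forces x2=F; simplify:
  satisfied 2 clause(s); 0 remain; assigned so far: [1, 2, 3]

Answer: 0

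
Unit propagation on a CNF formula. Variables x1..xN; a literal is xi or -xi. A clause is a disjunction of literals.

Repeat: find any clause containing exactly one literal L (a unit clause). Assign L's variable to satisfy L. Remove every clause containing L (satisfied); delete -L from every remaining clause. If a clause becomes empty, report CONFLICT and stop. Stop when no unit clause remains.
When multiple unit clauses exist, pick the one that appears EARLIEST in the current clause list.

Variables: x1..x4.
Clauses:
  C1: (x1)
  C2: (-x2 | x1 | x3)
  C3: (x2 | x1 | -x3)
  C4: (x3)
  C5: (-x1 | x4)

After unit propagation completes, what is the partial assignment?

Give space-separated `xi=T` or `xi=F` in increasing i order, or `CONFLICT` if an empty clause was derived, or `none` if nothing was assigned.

unit clause [1] forces x1=T; simplify:
  drop -1 from [-1, 4] -> [4]
  satisfied 3 clause(s); 2 remain; assigned so far: [1]
unit clause [3] forces x3=T; simplify:
  satisfied 1 clause(s); 1 remain; assigned so far: [1, 3]
unit clause [4] forces x4=T; simplify:
  satisfied 1 clause(s); 0 remain; assigned so far: [1, 3, 4]

Answer: x1=T x3=T x4=T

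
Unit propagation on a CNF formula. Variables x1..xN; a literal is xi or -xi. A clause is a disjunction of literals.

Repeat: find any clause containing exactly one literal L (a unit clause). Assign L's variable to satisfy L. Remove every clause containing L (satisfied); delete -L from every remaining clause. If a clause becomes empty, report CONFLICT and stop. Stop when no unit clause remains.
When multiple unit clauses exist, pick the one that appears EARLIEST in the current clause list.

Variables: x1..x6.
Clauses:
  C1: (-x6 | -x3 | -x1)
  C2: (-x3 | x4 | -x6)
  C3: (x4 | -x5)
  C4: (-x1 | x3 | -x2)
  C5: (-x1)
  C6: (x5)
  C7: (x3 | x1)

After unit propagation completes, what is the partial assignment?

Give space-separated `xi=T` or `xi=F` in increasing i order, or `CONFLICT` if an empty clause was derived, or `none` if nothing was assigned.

unit clause [-1] forces x1=F; simplify:
  drop 1 from [3, 1] -> [3]
  satisfied 3 clause(s); 4 remain; assigned so far: [1]
unit clause [5] forces x5=T; simplify:
  drop -5 from [4, -5] -> [4]
  satisfied 1 clause(s); 3 remain; assigned so far: [1, 5]
unit clause [4] forces x4=T; simplify:
  satisfied 2 clause(s); 1 remain; assigned so far: [1, 4, 5]
unit clause [3] forces x3=T; simplify:
  satisfied 1 clause(s); 0 remain; assigned so far: [1, 3, 4, 5]

Answer: x1=F x3=T x4=T x5=T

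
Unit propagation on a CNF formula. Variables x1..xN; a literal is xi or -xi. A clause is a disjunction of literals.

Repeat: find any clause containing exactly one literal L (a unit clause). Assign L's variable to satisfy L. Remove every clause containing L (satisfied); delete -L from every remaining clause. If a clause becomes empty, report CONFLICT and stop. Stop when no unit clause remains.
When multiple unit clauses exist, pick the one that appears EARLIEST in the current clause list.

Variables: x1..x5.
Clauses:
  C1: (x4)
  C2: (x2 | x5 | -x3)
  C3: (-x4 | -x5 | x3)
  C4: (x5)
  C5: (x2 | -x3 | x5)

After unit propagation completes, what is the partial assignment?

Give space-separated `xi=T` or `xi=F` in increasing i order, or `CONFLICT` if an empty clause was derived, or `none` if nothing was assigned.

Answer: x3=T x4=T x5=T

Derivation:
unit clause [4] forces x4=T; simplify:
  drop -4 from [-4, -5, 3] -> [-5, 3]
  satisfied 1 clause(s); 4 remain; assigned so far: [4]
unit clause [5] forces x5=T; simplify:
  drop -5 from [-5, 3] -> [3]
  satisfied 3 clause(s); 1 remain; assigned so far: [4, 5]
unit clause [3] forces x3=T; simplify:
  satisfied 1 clause(s); 0 remain; assigned so far: [3, 4, 5]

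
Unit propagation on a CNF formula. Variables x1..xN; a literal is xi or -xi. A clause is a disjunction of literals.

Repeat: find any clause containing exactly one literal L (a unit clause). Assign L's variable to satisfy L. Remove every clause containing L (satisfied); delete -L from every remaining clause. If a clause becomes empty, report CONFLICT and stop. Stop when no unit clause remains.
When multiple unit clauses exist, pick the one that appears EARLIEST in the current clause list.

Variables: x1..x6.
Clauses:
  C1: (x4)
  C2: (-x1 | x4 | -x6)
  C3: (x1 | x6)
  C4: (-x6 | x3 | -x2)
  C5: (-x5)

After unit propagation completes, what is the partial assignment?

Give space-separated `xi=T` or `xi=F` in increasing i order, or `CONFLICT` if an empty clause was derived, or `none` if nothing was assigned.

unit clause [4] forces x4=T; simplify:
  satisfied 2 clause(s); 3 remain; assigned so far: [4]
unit clause [-5] forces x5=F; simplify:
  satisfied 1 clause(s); 2 remain; assigned so far: [4, 5]

Answer: x4=T x5=F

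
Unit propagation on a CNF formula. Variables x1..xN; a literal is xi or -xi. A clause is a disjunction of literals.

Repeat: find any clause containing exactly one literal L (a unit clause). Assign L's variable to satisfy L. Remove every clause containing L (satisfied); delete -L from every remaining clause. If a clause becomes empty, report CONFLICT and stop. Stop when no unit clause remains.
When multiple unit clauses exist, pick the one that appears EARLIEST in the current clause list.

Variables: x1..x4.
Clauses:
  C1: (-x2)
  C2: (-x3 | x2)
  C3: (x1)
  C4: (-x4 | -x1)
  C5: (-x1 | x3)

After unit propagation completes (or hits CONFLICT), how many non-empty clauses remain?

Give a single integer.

Answer: 1

Derivation:
unit clause [-2] forces x2=F; simplify:
  drop 2 from [-3, 2] -> [-3]
  satisfied 1 clause(s); 4 remain; assigned so far: [2]
unit clause [-3] forces x3=F; simplify:
  drop 3 from [-1, 3] -> [-1]
  satisfied 1 clause(s); 3 remain; assigned so far: [2, 3]
unit clause [1] forces x1=T; simplify:
  drop -1 from [-4, -1] -> [-4]
  drop -1 from [-1] -> [] (empty!)
  satisfied 1 clause(s); 2 remain; assigned so far: [1, 2, 3]
CONFLICT (empty clause)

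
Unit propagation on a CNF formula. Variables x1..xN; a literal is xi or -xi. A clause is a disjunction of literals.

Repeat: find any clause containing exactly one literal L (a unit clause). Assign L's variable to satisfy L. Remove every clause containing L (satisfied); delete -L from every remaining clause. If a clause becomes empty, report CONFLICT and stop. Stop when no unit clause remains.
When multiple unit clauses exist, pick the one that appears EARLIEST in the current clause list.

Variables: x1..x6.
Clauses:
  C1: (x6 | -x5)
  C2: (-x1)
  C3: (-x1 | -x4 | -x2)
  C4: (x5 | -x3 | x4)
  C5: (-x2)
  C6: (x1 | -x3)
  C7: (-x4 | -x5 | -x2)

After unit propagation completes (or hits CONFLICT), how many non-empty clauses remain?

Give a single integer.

Answer: 1

Derivation:
unit clause [-1] forces x1=F; simplify:
  drop 1 from [1, -3] -> [-3]
  satisfied 2 clause(s); 5 remain; assigned so far: [1]
unit clause [-2] forces x2=F; simplify:
  satisfied 2 clause(s); 3 remain; assigned so far: [1, 2]
unit clause [-3] forces x3=F; simplify:
  satisfied 2 clause(s); 1 remain; assigned so far: [1, 2, 3]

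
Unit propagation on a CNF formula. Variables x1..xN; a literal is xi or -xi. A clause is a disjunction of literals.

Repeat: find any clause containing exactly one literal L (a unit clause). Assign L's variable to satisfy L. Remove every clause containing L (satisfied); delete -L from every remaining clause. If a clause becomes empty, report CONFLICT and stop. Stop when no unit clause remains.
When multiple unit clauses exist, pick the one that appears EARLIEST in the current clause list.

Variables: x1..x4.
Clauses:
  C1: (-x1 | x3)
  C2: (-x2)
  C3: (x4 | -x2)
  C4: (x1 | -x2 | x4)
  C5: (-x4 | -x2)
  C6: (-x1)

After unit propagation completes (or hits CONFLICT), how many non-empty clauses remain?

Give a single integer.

Answer: 0

Derivation:
unit clause [-2] forces x2=F; simplify:
  satisfied 4 clause(s); 2 remain; assigned so far: [2]
unit clause [-1] forces x1=F; simplify:
  satisfied 2 clause(s); 0 remain; assigned so far: [1, 2]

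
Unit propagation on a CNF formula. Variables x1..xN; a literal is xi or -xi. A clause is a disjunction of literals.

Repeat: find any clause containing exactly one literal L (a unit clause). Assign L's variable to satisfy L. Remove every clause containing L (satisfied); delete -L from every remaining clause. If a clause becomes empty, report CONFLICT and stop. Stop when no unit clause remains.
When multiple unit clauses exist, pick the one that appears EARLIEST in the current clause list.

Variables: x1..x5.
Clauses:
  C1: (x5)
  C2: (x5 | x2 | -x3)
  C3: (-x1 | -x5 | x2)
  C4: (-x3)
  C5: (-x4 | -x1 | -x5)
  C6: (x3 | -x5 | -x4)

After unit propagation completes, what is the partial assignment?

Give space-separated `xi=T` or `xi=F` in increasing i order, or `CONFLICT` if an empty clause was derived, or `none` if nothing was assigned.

Answer: x3=F x4=F x5=T

Derivation:
unit clause [5] forces x5=T; simplify:
  drop -5 from [-1, -5, 2] -> [-1, 2]
  drop -5 from [-4, -1, -5] -> [-4, -1]
  drop -5 from [3, -5, -4] -> [3, -4]
  satisfied 2 clause(s); 4 remain; assigned so far: [5]
unit clause [-3] forces x3=F; simplify:
  drop 3 from [3, -4] -> [-4]
  satisfied 1 clause(s); 3 remain; assigned so far: [3, 5]
unit clause [-4] forces x4=F; simplify:
  satisfied 2 clause(s); 1 remain; assigned so far: [3, 4, 5]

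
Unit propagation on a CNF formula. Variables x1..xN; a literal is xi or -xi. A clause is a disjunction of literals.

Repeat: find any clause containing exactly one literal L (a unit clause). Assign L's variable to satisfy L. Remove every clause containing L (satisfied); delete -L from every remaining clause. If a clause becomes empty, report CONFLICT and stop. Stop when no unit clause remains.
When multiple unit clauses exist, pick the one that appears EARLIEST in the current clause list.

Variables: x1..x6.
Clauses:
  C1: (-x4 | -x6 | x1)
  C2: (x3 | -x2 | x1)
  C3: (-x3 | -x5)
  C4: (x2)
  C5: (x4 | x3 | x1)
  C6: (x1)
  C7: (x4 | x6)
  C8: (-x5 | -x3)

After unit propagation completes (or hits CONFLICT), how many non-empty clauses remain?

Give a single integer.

Answer: 3

Derivation:
unit clause [2] forces x2=T; simplify:
  drop -2 from [3, -2, 1] -> [3, 1]
  satisfied 1 clause(s); 7 remain; assigned so far: [2]
unit clause [1] forces x1=T; simplify:
  satisfied 4 clause(s); 3 remain; assigned so far: [1, 2]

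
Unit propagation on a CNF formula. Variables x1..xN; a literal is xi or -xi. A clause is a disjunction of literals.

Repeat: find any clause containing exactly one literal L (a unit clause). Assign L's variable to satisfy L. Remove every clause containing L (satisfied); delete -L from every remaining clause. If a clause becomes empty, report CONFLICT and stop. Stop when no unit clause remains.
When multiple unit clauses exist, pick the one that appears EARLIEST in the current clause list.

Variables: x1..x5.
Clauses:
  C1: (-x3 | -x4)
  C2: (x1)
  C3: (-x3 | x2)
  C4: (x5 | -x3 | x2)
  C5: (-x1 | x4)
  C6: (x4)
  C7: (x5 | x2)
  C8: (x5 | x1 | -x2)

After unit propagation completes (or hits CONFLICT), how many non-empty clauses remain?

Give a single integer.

Answer: 1

Derivation:
unit clause [1] forces x1=T; simplify:
  drop -1 from [-1, 4] -> [4]
  satisfied 2 clause(s); 6 remain; assigned so far: [1]
unit clause [4] forces x4=T; simplify:
  drop -4 from [-3, -4] -> [-3]
  satisfied 2 clause(s); 4 remain; assigned so far: [1, 4]
unit clause [-3] forces x3=F; simplify:
  satisfied 3 clause(s); 1 remain; assigned so far: [1, 3, 4]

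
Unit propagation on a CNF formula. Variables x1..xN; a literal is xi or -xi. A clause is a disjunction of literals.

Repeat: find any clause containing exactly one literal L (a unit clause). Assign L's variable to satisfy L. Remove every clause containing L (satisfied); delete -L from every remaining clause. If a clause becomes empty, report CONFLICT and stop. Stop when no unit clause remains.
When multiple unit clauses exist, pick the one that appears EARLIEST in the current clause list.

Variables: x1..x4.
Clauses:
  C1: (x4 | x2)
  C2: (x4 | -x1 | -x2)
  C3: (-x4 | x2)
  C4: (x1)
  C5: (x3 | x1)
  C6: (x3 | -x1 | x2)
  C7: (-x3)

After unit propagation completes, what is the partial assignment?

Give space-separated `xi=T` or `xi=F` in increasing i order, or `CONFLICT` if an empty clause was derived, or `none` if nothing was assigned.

Answer: x1=T x2=T x3=F x4=T

Derivation:
unit clause [1] forces x1=T; simplify:
  drop -1 from [4, -1, -2] -> [4, -2]
  drop -1 from [3, -1, 2] -> [3, 2]
  satisfied 2 clause(s); 5 remain; assigned so far: [1]
unit clause [-3] forces x3=F; simplify:
  drop 3 from [3, 2] -> [2]
  satisfied 1 clause(s); 4 remain; assigned so far: [1, 3]
unit clause [2] forces x2=T; simplify:
  drop -2 from [4, -2] -> [4]
  satisfied 3 clause(s); 1 remain; assigned so far: [1, 2, 3]
unit clause [4] forces x4=T; simplify:
  satisfied 1 clause(s); 0 remain; assigned so far: [1, 2, 3, 4]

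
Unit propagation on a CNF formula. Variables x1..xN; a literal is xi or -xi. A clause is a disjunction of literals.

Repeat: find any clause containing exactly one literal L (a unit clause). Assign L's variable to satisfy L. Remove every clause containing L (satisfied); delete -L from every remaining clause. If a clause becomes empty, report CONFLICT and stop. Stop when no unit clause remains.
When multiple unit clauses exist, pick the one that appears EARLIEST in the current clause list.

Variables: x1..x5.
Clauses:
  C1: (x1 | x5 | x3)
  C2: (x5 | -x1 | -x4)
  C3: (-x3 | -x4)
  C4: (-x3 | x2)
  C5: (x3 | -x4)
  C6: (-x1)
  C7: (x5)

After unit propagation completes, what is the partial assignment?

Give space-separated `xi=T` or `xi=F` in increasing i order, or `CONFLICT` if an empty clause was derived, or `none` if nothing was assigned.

Answer: x1=F x5=T

Derivation:
unit clause [-1] forces x1=F; simplify:
  drop 1 from [1, 5, 3] -> [5, 3]
  satisfied 2 clause(s); 5 remain; assigned so far: [1]
unit clause [5] forces x5=T; simplify:
  satisfied 2 clause(s); 3 remain; assigned so far: [1, 5]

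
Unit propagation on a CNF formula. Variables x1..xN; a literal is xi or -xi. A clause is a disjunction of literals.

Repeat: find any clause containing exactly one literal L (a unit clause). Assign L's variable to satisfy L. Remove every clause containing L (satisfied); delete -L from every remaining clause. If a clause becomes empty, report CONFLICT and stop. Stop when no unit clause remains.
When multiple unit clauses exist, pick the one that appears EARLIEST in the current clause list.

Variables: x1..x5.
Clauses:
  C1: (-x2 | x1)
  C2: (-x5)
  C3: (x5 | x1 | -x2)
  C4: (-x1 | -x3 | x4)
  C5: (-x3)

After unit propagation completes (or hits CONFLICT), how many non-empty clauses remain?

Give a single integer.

Answer: 2

Derivation:
unit clause [-5] forces x5=F; simplify:
  drop 5 from [5, 1, -2] -> [1, -2]
  satisfied 1 clause(s); 4 remain; assigned so far: [5]
unit clause [-3] forces x3=F; simplify:
  satisfied 2 clause(s); 2 remain; assigned so far: [3, 5]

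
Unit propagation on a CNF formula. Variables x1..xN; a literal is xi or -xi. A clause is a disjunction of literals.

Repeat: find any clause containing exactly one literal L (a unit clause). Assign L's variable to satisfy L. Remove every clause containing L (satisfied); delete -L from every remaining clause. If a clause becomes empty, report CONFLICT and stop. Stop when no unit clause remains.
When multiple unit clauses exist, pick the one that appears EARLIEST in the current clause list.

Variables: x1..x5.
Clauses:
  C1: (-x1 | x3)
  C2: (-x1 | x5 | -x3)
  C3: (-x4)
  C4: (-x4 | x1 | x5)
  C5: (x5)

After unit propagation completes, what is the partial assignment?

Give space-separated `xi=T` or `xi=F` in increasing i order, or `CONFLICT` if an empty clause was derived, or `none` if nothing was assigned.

Answer: x4=F x5=T

Derivation:
unit clause [-4] forces x4=F; simplify:
  satisfied 2 clause(s); 3 remain; assigned so far: [4]
unit clause [5] forces x5=T; simplify:
  satisfied 2 clause(s); 1 remain; assigned so far: [4, 5]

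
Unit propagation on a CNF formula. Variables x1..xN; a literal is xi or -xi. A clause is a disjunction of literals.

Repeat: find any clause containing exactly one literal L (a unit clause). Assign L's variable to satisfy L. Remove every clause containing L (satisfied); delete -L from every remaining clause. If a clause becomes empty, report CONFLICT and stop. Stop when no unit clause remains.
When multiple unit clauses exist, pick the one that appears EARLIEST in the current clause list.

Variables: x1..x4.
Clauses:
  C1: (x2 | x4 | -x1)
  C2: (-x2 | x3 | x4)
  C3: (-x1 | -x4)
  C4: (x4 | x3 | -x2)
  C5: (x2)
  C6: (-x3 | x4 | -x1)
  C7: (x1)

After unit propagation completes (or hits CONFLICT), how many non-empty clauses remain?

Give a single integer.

Answer: 0

Derivation:
unit clause [2] forces x2=T; simplify:
  drop -2 from [-2, 3, 4] -> [3, 4]
  drop -2 from [4, 3, -2] -> [4, 3]
  satisfied 2 clause(s); 5 remain; assigned so far: [2]
unit clause [1] forces x1=T; simplify:
  drop -1 from [-1, -4] -> [-4]
  drop -1 from [-3, 4, -1] -> [-3, 4]
  satisfied 1 clause(s); 4 remain; assigned so far: [1, 2]
unit clause [-4] forces x4=F; simplify:
  drop 4 from [3, 4] -> [3]
  drop 4 from [4, 3] -> [3]
  drop 4 from [-3, 4] -> [-3]
  satisfied 1 clause(s); 3 remain; assigned so far: [1, 2, 4]
unit clause [3] forces x3=T; simplify:
  drop -3 from [-3] -> [] (empty!)
  satisfied 2 clause(s); 1 remain; assigned so far: [1, 2, 3, 4]
CONFLICT (empty clause)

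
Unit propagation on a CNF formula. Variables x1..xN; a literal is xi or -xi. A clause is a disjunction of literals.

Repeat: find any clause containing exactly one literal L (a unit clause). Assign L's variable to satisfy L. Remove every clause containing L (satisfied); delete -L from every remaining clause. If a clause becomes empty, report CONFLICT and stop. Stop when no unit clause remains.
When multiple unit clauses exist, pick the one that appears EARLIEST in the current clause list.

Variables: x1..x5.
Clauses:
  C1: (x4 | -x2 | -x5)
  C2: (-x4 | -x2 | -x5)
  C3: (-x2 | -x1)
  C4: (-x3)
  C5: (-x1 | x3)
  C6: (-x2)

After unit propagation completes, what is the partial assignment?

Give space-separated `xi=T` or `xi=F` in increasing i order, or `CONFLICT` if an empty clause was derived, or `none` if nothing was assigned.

Answer: x1=F x2=F x3=F

Derivation:
unit clause [-3] forces x3=F; simplify:
  drop 3 from [-1, 3] -> [-1]
  satisfied 1 clause(s); 5 remain; assigned so far: [3]
unit clause [-1] forces x1=F; simplify:
  satisfied 2 clause(s); 3 remain; assigned so far: [1, 3]
unit clause [-2] forces x2=F; simplify:
  satisfied 3 clause(s); 0 remain; assigned so far: [1, 2, 3]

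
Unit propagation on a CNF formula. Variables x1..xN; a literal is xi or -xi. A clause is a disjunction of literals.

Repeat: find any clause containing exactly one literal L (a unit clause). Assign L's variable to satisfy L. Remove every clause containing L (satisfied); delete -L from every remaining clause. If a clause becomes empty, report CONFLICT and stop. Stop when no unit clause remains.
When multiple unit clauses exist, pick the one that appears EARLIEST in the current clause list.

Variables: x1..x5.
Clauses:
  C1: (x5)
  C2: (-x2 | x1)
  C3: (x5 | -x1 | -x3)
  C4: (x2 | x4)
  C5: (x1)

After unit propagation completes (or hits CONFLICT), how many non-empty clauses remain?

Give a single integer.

Answer: 1

Derivation:
unit clause [5] forces x5=T; simplify:
  satisfied 2 clause(s); 3 remain; assigned so far: [5]
unit clause [1] forces x1=T; simplify:
  satisfied 2 clause(s); 1 remain; assigned so far: [1, 5]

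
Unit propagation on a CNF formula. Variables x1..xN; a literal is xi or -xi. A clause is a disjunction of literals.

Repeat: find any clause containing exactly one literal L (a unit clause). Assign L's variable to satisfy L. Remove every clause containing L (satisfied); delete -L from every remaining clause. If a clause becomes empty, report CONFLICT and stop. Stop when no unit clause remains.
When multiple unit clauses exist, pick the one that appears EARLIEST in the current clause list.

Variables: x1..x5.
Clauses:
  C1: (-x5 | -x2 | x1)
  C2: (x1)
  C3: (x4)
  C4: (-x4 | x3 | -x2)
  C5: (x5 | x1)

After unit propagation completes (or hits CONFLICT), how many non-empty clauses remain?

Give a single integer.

Answer: 1

Derivation:
unit clause [1] forces x1=T; simplify:
  satisfied 3 clause(s); 2 remain; assigned so far: [1]
unit clause [4] forces x4=T; simplify:
  drop -4 from [-4, 3, -2] -> [3, -2]
  satisfied 1 clause(s); 1 remain; assigned so far: [1, 4]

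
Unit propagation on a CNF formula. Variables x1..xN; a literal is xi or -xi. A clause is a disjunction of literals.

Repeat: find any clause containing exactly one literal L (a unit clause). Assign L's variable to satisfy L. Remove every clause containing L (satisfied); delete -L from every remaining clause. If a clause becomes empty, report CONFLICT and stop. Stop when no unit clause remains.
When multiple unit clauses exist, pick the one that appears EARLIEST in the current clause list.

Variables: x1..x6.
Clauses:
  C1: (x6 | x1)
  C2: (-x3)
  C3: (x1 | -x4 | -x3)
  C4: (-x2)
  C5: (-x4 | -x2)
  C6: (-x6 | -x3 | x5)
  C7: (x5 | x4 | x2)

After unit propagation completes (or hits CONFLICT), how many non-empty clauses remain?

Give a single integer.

Answer: 2

Derivation:
unit clause [-3] forces x3=F; simplify:
  satisfied 3 clause(s); 4 remain; assigned so far: [3]
unit clause [-2] forces x2=F; simplify:
  drop 2 from [5, 4, 2] -> [5, 4]
  satisfied 2 clause(s); 2 remain; assigned so far: [2, 3]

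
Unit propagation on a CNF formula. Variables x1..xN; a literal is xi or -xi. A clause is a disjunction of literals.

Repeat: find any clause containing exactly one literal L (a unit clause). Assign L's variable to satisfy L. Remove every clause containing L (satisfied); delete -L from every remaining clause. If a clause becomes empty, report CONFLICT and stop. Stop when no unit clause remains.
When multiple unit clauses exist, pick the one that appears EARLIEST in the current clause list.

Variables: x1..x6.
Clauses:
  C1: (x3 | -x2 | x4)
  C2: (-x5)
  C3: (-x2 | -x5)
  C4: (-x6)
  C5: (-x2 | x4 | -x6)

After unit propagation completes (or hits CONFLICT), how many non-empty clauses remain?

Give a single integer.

unit clause [-5] forces x5=F; simplify:
  satisfied 2 clause(s); 3 remain; assigned so far: [5]
unit clause [-6] forces x6=F; simplify:
  satisfied 2 clause(s); 1 remain; assigned so far: [5, 6]

Answer: 1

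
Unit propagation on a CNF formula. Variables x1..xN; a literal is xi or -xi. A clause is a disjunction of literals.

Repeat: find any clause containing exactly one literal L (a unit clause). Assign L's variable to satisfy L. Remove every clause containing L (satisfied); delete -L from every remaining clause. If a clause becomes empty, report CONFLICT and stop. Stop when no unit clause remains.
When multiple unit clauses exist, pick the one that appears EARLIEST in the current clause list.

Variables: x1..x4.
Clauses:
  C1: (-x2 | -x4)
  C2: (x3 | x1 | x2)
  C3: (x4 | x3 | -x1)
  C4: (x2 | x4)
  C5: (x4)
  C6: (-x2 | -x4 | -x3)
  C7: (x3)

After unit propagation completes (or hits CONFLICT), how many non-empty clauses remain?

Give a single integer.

unit clause [4] forces x4=T; simplify:
  drop -4 from [-2, -4] -> [-2]
  drop -4 from [-2, -4, -3] -> [-2, -3]
  satisfied 3 clause(s); 4 remain; assigned so far: [4]
unit clause [-2] forces x2=F; simplify:
  drop 2 from [3, 1, 2] -> [3, 1]
  satisfied 2 clause(s); 2 remain; assigned so far: [2, 4]
unit clause [3] forces x3=T; simplify:
  satisfied 2 clause(s); 0 remain; assigned so far: [2, 3, 4]

Answer: 0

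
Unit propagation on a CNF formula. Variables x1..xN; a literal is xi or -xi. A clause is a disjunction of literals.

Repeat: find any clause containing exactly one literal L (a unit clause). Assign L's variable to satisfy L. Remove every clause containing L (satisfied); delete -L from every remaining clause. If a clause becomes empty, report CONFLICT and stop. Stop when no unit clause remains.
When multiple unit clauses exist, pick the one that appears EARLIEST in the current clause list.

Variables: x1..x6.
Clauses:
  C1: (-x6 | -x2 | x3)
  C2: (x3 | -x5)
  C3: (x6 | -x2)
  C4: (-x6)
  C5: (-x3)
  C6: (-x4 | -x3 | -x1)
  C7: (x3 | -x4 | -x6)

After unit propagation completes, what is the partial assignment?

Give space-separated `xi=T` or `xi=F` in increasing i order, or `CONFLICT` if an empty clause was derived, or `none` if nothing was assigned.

unit clause [-6] forces x6=F; simplify:
  drop 6 from [6, -2] -> [-2]
  satisfied 3 clause(s); 4 remain; assigned so far: [6]
unit clause [-2] forces x2=F; simplify:
  satisfied 1 clause(s); 3 remain; assigned so far: [2, 6]
unit clause [-3] forces x3=F; simplify:
  drop 3 from [3, -5] -> [-5]
  satisfied 2 clause(s); 1 remain; assigned so far: [2, 3, 6]
unit clause [-5] forces x5=F; simplify:
  satisfied 1 clause(s); 0 remain; assigned so far: [2, 3, 5, 6]

Answer: x2=F x3=F x5=F x6=F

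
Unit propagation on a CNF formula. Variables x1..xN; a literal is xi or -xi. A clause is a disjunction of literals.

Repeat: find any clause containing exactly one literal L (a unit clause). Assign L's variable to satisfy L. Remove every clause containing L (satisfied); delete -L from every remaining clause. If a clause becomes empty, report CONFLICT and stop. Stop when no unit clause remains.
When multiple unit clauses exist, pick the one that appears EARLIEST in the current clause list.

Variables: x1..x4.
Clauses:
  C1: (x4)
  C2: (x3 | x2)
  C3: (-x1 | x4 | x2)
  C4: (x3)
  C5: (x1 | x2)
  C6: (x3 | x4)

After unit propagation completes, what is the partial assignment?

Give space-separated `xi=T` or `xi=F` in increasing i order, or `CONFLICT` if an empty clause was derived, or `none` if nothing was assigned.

unit clause [4] forces x4=T; simplify:
  satisfied 3 clause(s); 3 remain; assigned so far: [4]
unit clause [3] forces x3=T; simplify:
  satisfied 2 clause(s); 1 remain; assigned so far: [3, 4]

Answer: x3=T x4=T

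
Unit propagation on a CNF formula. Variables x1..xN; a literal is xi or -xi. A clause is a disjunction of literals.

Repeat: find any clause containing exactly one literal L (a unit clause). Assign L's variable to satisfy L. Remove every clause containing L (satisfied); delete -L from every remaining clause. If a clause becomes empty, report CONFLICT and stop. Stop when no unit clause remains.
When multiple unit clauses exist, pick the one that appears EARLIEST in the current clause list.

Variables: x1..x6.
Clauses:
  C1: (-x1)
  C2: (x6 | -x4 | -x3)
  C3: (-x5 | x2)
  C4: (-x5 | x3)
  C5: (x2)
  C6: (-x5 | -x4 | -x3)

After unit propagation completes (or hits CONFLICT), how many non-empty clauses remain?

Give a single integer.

Answer: 3

Derivation:
unit clause [-1] forces x1=F; simplify:
  satisfied 1 clause(s); 5 remain; assigned so far: [1]
unit clause [2] forces x2=T; simplify:
  satisfied 2 clause(s); 3 remain; assigned so far: [1, 2]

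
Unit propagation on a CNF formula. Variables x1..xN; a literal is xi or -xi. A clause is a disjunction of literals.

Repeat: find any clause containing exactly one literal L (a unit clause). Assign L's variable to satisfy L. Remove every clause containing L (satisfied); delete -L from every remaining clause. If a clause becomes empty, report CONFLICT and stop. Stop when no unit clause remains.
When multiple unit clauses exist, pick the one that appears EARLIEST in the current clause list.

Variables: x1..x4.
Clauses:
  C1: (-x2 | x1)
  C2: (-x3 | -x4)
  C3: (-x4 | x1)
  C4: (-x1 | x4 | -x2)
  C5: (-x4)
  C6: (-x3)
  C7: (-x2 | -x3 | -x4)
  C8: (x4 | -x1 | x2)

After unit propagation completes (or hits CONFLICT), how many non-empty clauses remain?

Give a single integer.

unit clause [-4] forces x4=F; simplify:
  drop 4 from [-1, 4, -2] -> [-1, -2]
  drop 4 from [4, -1, 2] -> [-1, 2]
  satisfied 4 clause(s); 4 remain; assigned so far: [4]
unit clause [-3] forces x3=F; simplify:
  satisfied 1 clause(s); 3 remain; assigned so far: [3, 4]

Answer: 3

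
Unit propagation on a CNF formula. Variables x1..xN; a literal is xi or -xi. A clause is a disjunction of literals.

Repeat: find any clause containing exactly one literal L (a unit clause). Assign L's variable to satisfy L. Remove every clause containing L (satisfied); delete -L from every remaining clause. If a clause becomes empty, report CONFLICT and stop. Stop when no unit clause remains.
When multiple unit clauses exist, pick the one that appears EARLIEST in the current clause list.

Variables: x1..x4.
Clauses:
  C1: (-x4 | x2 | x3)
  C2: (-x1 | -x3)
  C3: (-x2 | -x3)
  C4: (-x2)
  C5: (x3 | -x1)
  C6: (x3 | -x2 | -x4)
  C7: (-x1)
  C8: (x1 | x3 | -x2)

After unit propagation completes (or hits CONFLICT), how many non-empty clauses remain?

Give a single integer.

unit clause [-2] forces x2=F; simplify:
  drop 2 from [-4, 2, 3] -> [-4, 3]
  satisfied 4 clause(s); 4 remain; assigned so far: [2]
unit clause [-1] forces x1=F; simplify:
  satisfied 3 clause(s); 1 remain; assigned so far: [1, 2]

Answer: 1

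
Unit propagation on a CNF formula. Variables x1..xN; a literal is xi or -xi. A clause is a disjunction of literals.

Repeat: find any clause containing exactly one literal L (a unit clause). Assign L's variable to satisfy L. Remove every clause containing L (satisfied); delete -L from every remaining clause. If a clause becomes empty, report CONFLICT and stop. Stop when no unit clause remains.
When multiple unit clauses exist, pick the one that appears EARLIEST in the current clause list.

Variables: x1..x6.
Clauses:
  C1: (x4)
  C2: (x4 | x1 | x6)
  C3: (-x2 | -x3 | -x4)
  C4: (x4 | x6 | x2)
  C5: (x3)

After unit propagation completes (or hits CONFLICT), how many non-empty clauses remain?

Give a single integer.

Answer: 0

Derivation:
unit clause [4] forces x4=T; simplify:
  drop -4 from [-2, -3, -4] -> [-2, -3]
  satisfied 3 clause(s); 2 remain; assigned so far: [4]
unit clause [3] forces x3=T; simplify:
  drop -3 from [-2, -3] -> [-2]
  satisfied 1 clause(s); 1 remain; assigned so far: [3, 4]
unit clause [-2] forces x2=F; simplify:
  satisfied 1 clause(s); 0 remain; assigned so far: [2, 3, 4]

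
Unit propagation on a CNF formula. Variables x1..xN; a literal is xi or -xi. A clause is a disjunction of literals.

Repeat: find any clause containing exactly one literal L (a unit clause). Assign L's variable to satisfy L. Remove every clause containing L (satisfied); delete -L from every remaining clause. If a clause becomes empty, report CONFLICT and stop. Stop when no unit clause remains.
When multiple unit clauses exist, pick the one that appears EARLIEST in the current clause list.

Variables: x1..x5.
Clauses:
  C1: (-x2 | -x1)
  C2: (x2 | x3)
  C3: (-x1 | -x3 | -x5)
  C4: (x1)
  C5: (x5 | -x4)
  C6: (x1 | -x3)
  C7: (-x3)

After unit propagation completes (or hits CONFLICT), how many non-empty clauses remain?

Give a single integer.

unit clause [1] forces x1=T; simplify:
  drop -1 from [-2, -1] -> [-2]
  drop -1 from [-1, -3, -5] -> [-3, -5]
  satisfied 2 clause(s); 5 remain; assigned so far: [1]
unit clause [-2] forces x2=F; simplify:
  drop 2 from [2, 3] -> [3]
  satisfied 1 clause(s); 4 remain; assigned so far: [1, 2]
unit clause [3] forces x3=T; simplify:
  drop -3 from [-3, -5] -> [-5]
  drop -3 from [-3] -> [] (empty!)
  satisfied 1 clause(s); 3 remain; assigned so far: [1, 2, 3]
CONFLICT (empty clause)

Answer: 2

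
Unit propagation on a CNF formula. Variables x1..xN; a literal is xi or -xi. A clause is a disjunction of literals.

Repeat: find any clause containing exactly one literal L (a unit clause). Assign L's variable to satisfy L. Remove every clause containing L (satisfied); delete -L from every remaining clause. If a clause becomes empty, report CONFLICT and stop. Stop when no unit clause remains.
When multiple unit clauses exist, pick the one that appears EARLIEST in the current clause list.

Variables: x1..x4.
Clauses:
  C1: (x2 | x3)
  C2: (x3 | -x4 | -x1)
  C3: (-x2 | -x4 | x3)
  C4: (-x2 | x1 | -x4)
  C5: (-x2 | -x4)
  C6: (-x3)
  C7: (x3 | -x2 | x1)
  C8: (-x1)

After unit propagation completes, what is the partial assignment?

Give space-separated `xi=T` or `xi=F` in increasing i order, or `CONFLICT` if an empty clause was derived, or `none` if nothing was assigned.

unit clause [-3] forces x3=F; simplify:
  drop 3 from [2, 3] -> [2]
  drop 3 from [3, -4, -1] -> [-4, -1]
  drop 3 from [-2, -4, 3] -> [-2, -4]
  drop 3 from [3, -2, 1] -> [-2, 1]
  satisfied 1 clause(s); 7 remain; assigned so far: [3]
unit clause [2] forces x2=T; simplify:
  drop -2 from [-2, -4] -> [-4]
  drop -2 from [-2, 1, -4] -> [1, -4]
  drop -2 from [-2, -4] -> [-4]
  drop -2 from [-2, 1] -> [1]
  satisfied 1 clause(s); 6 remain; assigned so far: [2, 3]
unit clause [-4] forces x4=F; simplify:
  satisfied 4 clause(s); 2 remain; assigned so far: [2, 3, 4]
unit clause [1] forces x1=T; simplify:
  drop -1 from [-1] -> [] (empty!)
  satisfied 1 clause(s); 1 remain; assigned so far: [1, 2, 3, 4]
CONFLICT (empty clause)

Answer: CONFLICT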